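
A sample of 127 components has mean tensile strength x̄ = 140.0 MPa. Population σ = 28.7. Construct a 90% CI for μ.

CI = x̄ ± z*(σ/√n) = 140.0 ± 1.645(28.7/√127) = 140.0 ± 4.19 = (135.81, 144.19)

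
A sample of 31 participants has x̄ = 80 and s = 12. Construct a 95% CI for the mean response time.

CI = x̄ ± t*(s/√n) = 80 ± 2.042(12/√31) = (75.6, 84.4)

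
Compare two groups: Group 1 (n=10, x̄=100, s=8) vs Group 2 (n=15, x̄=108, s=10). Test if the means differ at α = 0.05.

Pooled sp = 9.27. t = -2.114, df = 23. Critical t = ±2.069. Reject H₀.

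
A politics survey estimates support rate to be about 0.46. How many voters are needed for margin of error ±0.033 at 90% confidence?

n = z²p(1-p)/E² = 1.645²×0.46×0.54/0.033² = 617.2 → n = 618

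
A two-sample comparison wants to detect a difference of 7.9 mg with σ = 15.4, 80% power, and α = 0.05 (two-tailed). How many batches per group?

n per group = 2(z_α/2 + z_β)²σ²/d² = 2×(1.96 + 0.84)²×15.4²/7.9² = 59.6 → n = 60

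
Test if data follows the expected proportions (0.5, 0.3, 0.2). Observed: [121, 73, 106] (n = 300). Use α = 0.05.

Expected: [150.0, 90.0, 60.0]. χ² = 44.084. df = 2, critical = 5.991. Reject H₀.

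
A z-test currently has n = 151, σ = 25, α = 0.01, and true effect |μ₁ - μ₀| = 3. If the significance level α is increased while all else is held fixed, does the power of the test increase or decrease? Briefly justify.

Power increases: a larger α lowers the critical value, so more of the H₁ sampling distribution falls in the rejection region.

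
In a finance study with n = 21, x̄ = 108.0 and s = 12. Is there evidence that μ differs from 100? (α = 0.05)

t = (x̄ - μ₀)/(s/√n) = (108.0 - 100)/(12/√21) = 3.055. df = 20, critical t = ±2.086. Reject H₀.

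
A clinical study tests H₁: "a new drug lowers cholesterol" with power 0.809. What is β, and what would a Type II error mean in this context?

β = 1 - power = 1 - 0.809 = 0.191. A Type II error is failing to reject H₀ when H₀ is false (false negative) — here, failing to conclude that a new drug lowers cholesterol when in fact it is true. Consequence: shelving an effective drug — patients miss out on a treatment that would have helped.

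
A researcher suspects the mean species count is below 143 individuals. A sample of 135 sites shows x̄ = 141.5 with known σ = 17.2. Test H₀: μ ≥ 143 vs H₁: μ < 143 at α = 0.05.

z = -1.013. Critical value: -1.645. Fail to reject H₀.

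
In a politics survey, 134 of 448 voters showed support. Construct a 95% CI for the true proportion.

p̂ = 0.299. CI = p̂ ± z*√(p̂(1-p̂)/n) = (0.257, 0.342)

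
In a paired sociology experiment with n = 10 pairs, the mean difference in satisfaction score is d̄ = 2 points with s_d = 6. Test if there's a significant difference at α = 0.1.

t = d̄/(s_d/√n) = 2/(6/√10) = 1.054. df = 9, critical t = ±1.833. Fail to reject H₀.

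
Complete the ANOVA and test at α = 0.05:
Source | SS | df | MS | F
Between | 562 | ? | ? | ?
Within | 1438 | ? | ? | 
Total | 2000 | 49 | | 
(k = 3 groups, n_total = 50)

df_between = 2, df_within = 47. MS_between = 281.0, MS_within = 30.6. F = 9.184, F_crit ≈ 3.195. Reject H₀.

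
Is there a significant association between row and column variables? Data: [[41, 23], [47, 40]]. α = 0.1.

χ² = 1.529. df = 1, critical = 2.706. Fail to reject H₀. No evidence of dependence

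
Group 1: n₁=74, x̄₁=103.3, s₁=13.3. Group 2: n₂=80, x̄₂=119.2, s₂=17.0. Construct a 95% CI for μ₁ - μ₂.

Difference = -15.9. SE = √(13.3²/74 + 17.0²/80) = 2.45. CI = (-20.7, -11.1)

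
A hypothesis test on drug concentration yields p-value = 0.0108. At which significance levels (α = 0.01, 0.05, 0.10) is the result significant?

p = 0.0108. Significant at: α = 0.05, 0.1.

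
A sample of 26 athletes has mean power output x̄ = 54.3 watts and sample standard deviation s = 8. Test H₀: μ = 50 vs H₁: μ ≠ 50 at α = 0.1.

t = (x̄ - μ₀)/(s/√n) = (54.3 - 50)/(8/√26) = 2.741. df = 25, critical t = ±1.708. Reject H₀.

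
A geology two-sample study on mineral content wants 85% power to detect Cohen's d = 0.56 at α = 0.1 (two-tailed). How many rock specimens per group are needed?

z_{α/2} = 1.645, z_β = Φ⁻¹(0.85) = 1.036. For medium effect (d = 0.56): n per group = 2(z_{α/2} + z_β)²/d² = 2(1.645 + 1.036)²/0.56² = 45.8 → 46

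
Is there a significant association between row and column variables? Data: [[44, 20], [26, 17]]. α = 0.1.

χ² = 0.78. df = 1, critical = 2.706. Fail to reject H₀. No evidence of dependence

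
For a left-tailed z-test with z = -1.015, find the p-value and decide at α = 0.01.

p = P(Z < -1.015) = Φ(-1.015) ≈ 0.1551. Since p ≥ 0.01, fail to reject H₀ (not significant) at α = 0.01.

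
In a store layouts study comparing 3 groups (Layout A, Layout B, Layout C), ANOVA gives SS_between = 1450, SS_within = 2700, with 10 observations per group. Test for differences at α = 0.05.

df_between = 2, df_within = 27. F = MS_between/MS_within = 725.0/100.0 = 7.25. F_crit ≈ 3.354. Reject H₀. At least one mean differs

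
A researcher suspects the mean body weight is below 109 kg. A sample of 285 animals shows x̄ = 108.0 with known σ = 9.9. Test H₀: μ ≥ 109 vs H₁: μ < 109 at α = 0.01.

z = -1.705. Critical value: -2.33. Fail to reject H₀.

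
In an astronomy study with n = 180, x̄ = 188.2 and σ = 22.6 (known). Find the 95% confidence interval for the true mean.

CI = x̄ ± z*(σ/√n) = 188.2 ± 1.96(22.6/√180) = 188.2 ± 3.3 = (184.9, 191.5)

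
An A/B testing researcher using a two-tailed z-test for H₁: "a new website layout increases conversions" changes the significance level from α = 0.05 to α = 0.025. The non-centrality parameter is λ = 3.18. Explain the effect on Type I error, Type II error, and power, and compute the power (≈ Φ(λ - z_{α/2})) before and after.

Decreasing α from 0.05 to 0.025:
• Type I error rate decreases (α is the Type I rate by definition).
• Critical value moves from z_{α/2} = 1.96 to 2.241, so power = Φ(λ - z_{α/2}) goes from Φ(3.18 - 1.96) = 0.889 to Φ(3.18 - 2.241) = 0.826.
• Type II error rate β = 1 - power therefore increases (0.111 → 0.174).
Appropriate when false positives are costly — here, rolling out a layout that doesn't actually help — wasted engineering effort.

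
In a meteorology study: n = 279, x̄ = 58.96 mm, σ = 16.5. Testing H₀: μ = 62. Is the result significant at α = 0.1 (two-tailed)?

z = (58.96 - 62)/(16.5/√279) = -3.077. Since |z| > 1.645, significant at α = 0.1.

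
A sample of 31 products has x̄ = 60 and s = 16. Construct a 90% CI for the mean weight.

CI = x̄ ± t*(s/√n) = 60 ± 1.697(16/√31) = (55.12, 64.88)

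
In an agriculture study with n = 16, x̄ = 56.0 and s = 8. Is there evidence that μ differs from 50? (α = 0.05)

t = (x̄ - μ₀)/(s/√n) = (56.0 - 50)/(8/√16) = 3.0. df = 15, critical t = ±2.131. Reject H₀.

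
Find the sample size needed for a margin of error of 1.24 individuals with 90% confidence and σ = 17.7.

n = (z*σ/E)² = (1.645×17.7/1.24)² = 551.4 → n = 552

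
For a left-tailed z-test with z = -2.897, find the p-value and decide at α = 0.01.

p = P(Z < -2.897) = Φ(-2.897) ≈ 0.0019. Since p < 0.01, reject H₀ (significant) at α = 0.01.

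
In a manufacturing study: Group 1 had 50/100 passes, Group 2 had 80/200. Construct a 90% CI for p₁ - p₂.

p̂₁ = 0.5, p̂₂ = 0.4. Difference = 0.1. CI = (-0.0, 0.2)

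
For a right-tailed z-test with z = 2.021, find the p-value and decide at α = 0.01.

p = P(Z > 2.021) = 1 - Φ(2.021) ≈ 0.0216. Since p ≥ 0.01, fail to reject H₀ (not significant) at α = 0.01.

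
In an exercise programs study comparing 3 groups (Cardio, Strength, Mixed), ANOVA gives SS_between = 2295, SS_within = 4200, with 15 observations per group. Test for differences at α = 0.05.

df_between = 2, df_within = 42. F = MS_between/MS_within = 1147.5/100.0 = 11.475. F_crit ≈ 3.22. Reject H₀. At least one mean differs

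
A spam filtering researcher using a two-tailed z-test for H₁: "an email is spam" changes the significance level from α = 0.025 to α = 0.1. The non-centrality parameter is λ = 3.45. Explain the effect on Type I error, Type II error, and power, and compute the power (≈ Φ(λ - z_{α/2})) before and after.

Increasing α from 0.025 to 0.1:
• Type I error rate increases (α is the Type I rate by definition).
• Critical value moves from z_{α/2} = 2.241 to 1.645, so power = Φ(λ - z_{α/2}) goes from Φ(3.45 - 2.241) = 0.887 to Φ(3.45 - 1.645) = 0.964.
• Type II error rate β = 1 - power therefore decreases (0.113 → 0.036).
Appropriate when false negatives are costly — here, a spam email lands in the inbox.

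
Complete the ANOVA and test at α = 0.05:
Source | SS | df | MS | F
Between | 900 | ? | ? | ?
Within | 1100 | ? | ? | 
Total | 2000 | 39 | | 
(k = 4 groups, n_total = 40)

df_between = 3, df_within = 36. MS_between = 300.0, MS_within = 30.56. F = 9.818, F_crit ≈ 2.866. Reject H₀.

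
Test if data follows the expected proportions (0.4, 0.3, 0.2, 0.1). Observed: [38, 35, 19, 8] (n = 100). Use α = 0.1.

Expected: [40.0, 30.0, 20.0, 10.0]. χ² = 1.383. df = 3, critical = 6.251. Fail to reject H₀.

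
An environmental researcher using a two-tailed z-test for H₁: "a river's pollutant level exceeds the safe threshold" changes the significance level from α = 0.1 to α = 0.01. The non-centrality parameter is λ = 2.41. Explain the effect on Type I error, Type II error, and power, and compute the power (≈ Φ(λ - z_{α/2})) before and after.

Decreasing α from 0.1 to 0.01:
• Type I error rate decreases (α is the Type I rate by definition).
• Critical value moves from z_{α/2} = 1.645 to 2.576, so power = Φ(λ - z_{α/2}) goes from Φ(2.41 - 1.645) = 0.778 to Φ(2.41 - 2.576) = 0.434.
• Type II error rate β = 1 - power therefore increases (0.222 → 0.566).
Appropriate when false positives are costly — here, shutting down a compliant factory unnecessarily.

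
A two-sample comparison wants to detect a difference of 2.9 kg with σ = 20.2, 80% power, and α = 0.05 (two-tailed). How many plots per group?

n per group = 2(z_α/2 + z_β)²σ²/d² = 2×(1.96 + 0.84)²×20.2²/2.9² = 760.8 → n = 761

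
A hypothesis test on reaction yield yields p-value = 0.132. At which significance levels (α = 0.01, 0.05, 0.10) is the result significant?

p = 0.132. Not significant at any of the given levels.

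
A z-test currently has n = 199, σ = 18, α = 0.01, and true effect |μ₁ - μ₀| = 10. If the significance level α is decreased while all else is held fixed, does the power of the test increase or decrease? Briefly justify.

Power decreases: a smaller α raises the critical value, so less of the H₁ sampling distribution falls in the rejection region.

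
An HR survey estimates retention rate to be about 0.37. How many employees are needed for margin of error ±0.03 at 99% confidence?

n = z²p(1-p)/E² = 2.576²×0.37×0.63/0.03² = 1718.7 → n = 1719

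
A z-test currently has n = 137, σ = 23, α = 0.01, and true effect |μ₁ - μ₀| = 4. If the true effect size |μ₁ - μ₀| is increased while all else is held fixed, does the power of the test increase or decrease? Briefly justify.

Power increases: a larger true effect increases the non-centrality λ = |μ₁ - μ₀|/(σ/√n).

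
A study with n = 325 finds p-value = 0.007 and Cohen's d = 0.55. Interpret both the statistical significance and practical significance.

Statistically significant (p = 0.007 < 0.05). Cohen's d = 0.55 indicates a medium effect size. Both statistical and practical significance should be considered.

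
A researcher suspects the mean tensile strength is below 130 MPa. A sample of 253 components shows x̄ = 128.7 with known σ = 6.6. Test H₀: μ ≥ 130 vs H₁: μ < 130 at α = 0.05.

z = -3.133. Critical value: -1.645. Reject H₀.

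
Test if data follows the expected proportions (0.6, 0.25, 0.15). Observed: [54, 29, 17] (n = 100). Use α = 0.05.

Expected: [60.0, 25.0, 15.0]. χ² = 1.507. df = 2, critical = 5.991. Fail to reject H₀.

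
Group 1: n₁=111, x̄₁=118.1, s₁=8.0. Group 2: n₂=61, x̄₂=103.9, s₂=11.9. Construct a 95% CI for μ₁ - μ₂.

Difference = 14.2. SE = √(8.0²/111 + 11.9²/61) = 1.702. CI = (10.86, 17.54)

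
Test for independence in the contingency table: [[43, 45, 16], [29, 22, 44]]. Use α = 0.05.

χ² = 23.325. df = 2, critical = 5.991. Reject H₀. Variables are dependent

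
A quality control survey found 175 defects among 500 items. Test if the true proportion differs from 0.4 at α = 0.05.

p̂ = 0.35, p₀ = 0.4. z = (p̂ - p₀)/√(p₀(1-p₀)/n) = -2.282. Critical: ±1.96. Reject H₀.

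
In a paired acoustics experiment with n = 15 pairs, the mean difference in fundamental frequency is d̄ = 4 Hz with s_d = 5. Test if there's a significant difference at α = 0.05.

t = d̄/(s_d/√n) = 4/(5/√15) = 3.098. df = 14, critical t = ±2.145. Reject H₀.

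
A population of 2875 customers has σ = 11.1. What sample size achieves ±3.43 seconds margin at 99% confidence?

Without FPC: n₀ = (2.576×11.1/3.43)² = 69.494. With FPC: n = n₀N/(n₀+N-1) = 67.9 → n = 68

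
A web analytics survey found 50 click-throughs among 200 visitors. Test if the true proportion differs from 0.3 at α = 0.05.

p̂ = 0.25, p₀ = 0.3. z = (p̂ - p₀)/√(p₀(1-p₀)/n) = -1.543. Critical: ±1.96. Fail to reject H₀.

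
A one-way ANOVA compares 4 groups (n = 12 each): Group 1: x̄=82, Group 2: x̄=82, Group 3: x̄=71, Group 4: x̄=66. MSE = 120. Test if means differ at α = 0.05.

Grand mean = 75.25. SS_between = 2337.0, MS_between = 779.0. F = 6.492, F_crit ≈ 2.816. Reject H₀.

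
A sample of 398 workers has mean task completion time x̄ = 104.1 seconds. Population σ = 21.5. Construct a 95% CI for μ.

CI = x̄ ± z*(σ/√n) = 104.1 ± 1.96(21.5/√398) = 104.1 ± 2.11 = (101.99, 106.21)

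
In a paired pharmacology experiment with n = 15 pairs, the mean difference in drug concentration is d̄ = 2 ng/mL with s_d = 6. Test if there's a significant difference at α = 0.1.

t = d̄/(s_d/√n) = 2/(6/√15) = 1.291. df = 14, critical t = ±1.761. Fail to reject H₀.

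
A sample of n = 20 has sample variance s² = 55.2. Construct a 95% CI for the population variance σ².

df = 19. χ²_{0.025} = 32.852, χ²_{0.975} = 8.907. CI for σ² = ((n-1)s²/χ²_{α/2}, (n-1)s²/χ²_{1-α/2}) = (19·55.2/32.852, 19·55.2/8.907) = (31.92, 117.75)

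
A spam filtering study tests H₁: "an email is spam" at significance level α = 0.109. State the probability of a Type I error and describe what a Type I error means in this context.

P(Type I error) = α = 0.109. A Type I error is rejecting H₀ when H₀ is actually true (false positive) — here, concluding that an email is spam when in fact this is not the case. Consequence: a legitimate email is sent to the spam folder and the user misses it.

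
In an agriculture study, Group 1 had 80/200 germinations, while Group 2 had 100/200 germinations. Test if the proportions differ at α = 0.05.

p̂₁ = 0.4, p̂₂ = 0.5, pooled p̂ = 0.45. z = -2.01. Critical: ±1.96. Reject H₀.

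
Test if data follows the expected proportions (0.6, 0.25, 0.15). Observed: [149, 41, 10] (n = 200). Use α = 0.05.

Expected: [120.0, 50.0, 30.0]. χ² = 21.962. df = 2, critical = 5.991. Reject H₀.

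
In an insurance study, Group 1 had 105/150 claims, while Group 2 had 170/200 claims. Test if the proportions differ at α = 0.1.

p̂₁ = 0.7, p̂₂ = 0.85, pooled p̂ = 0.786. z = -3.384. Critical: ±1.645. Reject H₀.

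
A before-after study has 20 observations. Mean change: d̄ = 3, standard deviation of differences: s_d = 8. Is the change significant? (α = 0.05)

t = d̄/(s_d/√n) = 3/(8/√20) = 1.677. df = 19, critical t = ±2.093. Fail to reject H₀.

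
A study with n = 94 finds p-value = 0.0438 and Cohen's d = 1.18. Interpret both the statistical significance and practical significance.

Statistically significant (p = 0.0438 < 0.05). Cohen's d = 1.18 indicates a large effect size. Both statistical and practical significance should be considered.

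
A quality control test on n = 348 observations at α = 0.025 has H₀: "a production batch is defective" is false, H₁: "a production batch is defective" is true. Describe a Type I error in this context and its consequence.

Type I error: rejecting H₀ when it is true — concluding that a production batch is defective when in fact it is not. Consequence: scrapping a good batch — wasted material and cost for no reason.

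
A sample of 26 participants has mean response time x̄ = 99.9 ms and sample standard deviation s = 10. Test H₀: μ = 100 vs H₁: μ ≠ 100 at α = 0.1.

t = (x̄ - μ₀)/(s/√n) = (99.9 - 100)/(10/√26) = -0.051. df = 25, critical t = ±1.708. Fail to reject H₀.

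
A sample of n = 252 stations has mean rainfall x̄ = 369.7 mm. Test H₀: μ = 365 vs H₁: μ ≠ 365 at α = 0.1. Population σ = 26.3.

z = (x̄ - μ₀)/(σ/√n) = (369.7 - 365)/(26.3/√252) = 2.837. Critical value: ±1.645. Since |2.837| > 1.645, Reject H₀.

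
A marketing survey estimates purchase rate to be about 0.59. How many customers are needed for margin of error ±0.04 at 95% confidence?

n = z²p(1-p)/E² = 1.96²×0.59×0.41/0.04² = 580.8 → n = 581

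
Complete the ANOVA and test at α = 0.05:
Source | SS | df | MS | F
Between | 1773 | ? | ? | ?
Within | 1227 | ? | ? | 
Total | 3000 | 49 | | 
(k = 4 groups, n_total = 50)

df_between = 3, df_within = 46. MS_between = 591.0, MS_within = 26.67. F = 22.156, F_crit ≈ 2.807. Reject H₀.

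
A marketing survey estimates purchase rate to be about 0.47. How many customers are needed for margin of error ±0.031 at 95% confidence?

n = z²p(1-p)/E² = 1.96²×0.47×0.53/0.031² = 995.8 → n = 996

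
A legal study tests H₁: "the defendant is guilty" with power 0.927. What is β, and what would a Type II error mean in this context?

β = 1 - power = 1 - 0.927 = 0.073. A Type II error is failing to reject H₀ when H₀ is false (false negative) — here, failing to conclude that the defendant is guilty when in fact it is true. Consequence: acquitting a guilty person.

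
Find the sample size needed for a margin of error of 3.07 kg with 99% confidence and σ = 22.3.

n = (z*σ/E)² = (2.576×22.3/3.07)² = 350.1 → n = 351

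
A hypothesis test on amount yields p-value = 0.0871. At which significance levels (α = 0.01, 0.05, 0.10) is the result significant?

p = 0.0871. Significant at: α = 0.1.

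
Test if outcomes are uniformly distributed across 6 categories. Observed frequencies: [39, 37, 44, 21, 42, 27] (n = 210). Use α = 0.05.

Expected = 35 each. χ² = Σ(O-E)²/E = 11.714. df = 5, critical value = 11.07. Reject H₀.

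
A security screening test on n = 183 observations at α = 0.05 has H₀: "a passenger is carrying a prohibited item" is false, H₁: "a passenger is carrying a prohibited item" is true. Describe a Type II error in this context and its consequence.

Type II error: failing to reject H₀ when it is false — concluding that a passenger is carrying a prohibited item is not supported when in fact it is. Consequence: letting a prohibited item through — security breach.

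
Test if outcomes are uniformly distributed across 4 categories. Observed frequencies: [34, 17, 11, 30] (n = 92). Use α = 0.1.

Expected = 23 each. χ² = Σ(O-E)²/E = 15.217. df = 3, critical value = 6.251. Reject H₀.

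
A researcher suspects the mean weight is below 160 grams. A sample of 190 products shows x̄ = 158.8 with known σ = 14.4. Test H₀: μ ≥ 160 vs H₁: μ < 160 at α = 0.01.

z = -1.149. Critical value: -2.33. Fail to reject H₀.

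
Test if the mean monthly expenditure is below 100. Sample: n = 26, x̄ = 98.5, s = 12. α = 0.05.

t = (98.5 - 100)/(12/√26) = -0.637, df = 25. Critical t = -1.708. Fail to reject H₀.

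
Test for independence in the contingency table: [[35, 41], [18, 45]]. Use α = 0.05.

χ² = 4.462. df = 1, critical = 3.841. Reject H₀. Variables are dependent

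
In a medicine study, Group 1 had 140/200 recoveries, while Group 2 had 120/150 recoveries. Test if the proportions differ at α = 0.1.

p̂₁ = 0.7, p̂₂ = 0.8, pooled p̂ = 0.743. z = -2.118. Critical: ±1.645. Reject H₀.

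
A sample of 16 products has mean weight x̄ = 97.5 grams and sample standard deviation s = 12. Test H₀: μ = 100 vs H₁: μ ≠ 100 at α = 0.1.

t = (x̄ - μ₀)/(s/√n) = (97.5 - 100)/(12/√16) = -0.833. df = 15, critical t = ±1.753. Fail to reject H₀.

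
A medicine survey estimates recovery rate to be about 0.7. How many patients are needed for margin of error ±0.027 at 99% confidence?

n = z²p(1-p)/E² = 2.576²×0.7×0.3/0.027² = 1911.5 → n = 1912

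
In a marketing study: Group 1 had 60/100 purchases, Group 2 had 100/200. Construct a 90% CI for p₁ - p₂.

p̂₁ = 0.6, p̂₂ = 0.5. Difference = 0.1. CI = (0.001, 0.199)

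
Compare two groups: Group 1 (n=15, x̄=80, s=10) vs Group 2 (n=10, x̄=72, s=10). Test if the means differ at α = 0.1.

Pooled sp = 10.0. t = 1.96, df = 23. Critical t = ±1.714. Reject H₀.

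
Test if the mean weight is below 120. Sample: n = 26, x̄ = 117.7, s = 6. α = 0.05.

t = (117.7 - 120)/(6/√26) = -1.955, df = 25. Critical t = -1.708. Reject H₀.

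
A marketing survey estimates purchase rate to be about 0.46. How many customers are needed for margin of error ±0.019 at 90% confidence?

n = z²p(1-p)/E² = 1.645²×0.46×0.54/0.019² = 1862.0 → n = 1862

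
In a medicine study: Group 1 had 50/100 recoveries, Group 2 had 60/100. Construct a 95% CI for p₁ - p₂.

p̂₁ = 0.5, p̂₂ = 0.6. Difference = -0.1. CI = (-0.237, 0.037)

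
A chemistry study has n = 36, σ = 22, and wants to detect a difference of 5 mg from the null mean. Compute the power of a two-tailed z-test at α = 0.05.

SE = σ/√n = 22/√36 = 3.667. Non-centrality λ = d/SE = 5/3.667 = 1.364. Power ≈ Φ(λ - z_{α/2}) = Φ(1.364 - 1.96) = Φ(-0.596) = 0.275.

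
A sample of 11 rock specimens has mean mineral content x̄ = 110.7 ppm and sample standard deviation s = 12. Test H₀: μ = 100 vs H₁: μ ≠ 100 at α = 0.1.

t = (x̄ - μ₀)/(s/√n) = (110.7 - 100)/(12/√11) = 2.957. df = 10, critical t = ±1.812. Reject H₀.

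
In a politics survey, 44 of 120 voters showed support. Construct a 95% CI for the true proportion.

p̂ = 0.367. CI = p̂ ± z*√(p̂(1-p̂)/n) = (0.28, 0.453)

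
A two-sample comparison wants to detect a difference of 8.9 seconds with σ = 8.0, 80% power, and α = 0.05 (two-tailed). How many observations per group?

n per group = 2(z_α/2 + z_β)²σ²/d² = 2×(1.96 + 0.84)²×8.0²/8.9² = 12.7 → n = 13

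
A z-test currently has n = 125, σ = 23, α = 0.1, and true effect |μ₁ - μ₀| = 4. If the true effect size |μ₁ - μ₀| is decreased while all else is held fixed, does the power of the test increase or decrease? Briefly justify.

Power decreases: a smaller true effect decreases the non-centrality λ = |μ₁ - μ₀|/(σ/√n).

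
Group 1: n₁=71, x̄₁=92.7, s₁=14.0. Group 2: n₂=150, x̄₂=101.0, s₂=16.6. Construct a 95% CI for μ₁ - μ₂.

Difference = -8.3. SE = √(14.0²/71 + 16.6²/150) = 2.144. CI = (-12.5, -4.1)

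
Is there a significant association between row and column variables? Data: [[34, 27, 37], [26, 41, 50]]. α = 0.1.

χ² = 4.246. df = 2, critical = 4.605. Fail to reject H₀. No evidence of dependence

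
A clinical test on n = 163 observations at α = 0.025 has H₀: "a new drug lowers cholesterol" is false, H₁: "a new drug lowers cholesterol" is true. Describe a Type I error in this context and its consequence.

Type I error: rejecting H₀ when it is true — concluding that a new drug lowers cholesterol when in fact it is not. Consequence: approving an ineffective drug — patients take a useless medication and may skip effective alternatives.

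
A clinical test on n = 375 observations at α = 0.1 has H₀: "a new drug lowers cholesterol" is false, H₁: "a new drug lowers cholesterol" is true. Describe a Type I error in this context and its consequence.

Type I error: rejecting H₀ when it is true — concluding that a new drug lowers cholesterol when in fact it is not. Consequence: approving an ineffective drug — patients take a useless medication and may skip effective alternatives.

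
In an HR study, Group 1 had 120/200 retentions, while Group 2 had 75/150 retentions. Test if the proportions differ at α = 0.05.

p̂₁ = 0.6, p̂₂ = 0.5, pooled p̂ = 0.557. z = 1.864. Critical: ±1.96. Fail to reject H₀.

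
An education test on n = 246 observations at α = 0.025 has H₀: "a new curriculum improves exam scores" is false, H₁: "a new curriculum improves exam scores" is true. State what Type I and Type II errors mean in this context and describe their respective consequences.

Type I (false positive): concluding that a new curriculum improves exam scores when it is not — adopting a curriculum that gives no real benefit — disruption for nothing. Type II (false negative): failing to conclude that a new curriculum improves exam scores when it is — keeping the old curriculum when the new one would have helped students. Which is costlier depends on domain priorities and is a judgement call rather than a statistical fact.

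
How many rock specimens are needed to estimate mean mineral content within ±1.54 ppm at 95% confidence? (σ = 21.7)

n = (z*σ/E)² = (1.96×21.7/1.54)² = 762.8 → n = 763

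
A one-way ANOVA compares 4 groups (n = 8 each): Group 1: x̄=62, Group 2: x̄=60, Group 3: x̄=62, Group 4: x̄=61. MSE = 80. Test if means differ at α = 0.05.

Grand mean = 61.25. SS_between = 22.0, MS_between = 7.33. F = 0.092, F_crit ≈ 2.947. Fail to reject H₀.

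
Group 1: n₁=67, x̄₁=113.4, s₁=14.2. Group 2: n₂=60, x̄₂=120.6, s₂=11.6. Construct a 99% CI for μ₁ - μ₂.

Difference = -7.2. SE = √(14.2²/67 + 11.6²/60) = 2.292. CI = (-13.1, -1.3)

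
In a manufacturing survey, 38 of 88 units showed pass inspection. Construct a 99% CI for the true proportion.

p̂ = 0.432. CI = p̂ ± z*√(p̂(1-p̂)/n) = (0.296, 0.568)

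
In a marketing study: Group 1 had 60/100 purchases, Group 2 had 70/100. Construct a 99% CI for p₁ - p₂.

p̂₁ = 0.6, p̂₂ = 0.7. Difference = -0.1. CI = (-0.273, 0.073)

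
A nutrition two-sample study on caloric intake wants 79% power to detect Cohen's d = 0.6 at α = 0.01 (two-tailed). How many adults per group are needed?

z_{α/2} = 2.576, z_β = Φ⁻¹(0.79) = 0.806. For medium effect (d = 0.6): n per group = 2(z_{α/2} + z_β)²/d² = 2(2.576 + 0.806)²/0.6² = 63.5 → 64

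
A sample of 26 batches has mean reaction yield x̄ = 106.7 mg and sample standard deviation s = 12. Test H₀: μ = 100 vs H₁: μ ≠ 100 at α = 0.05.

t = (x̄ - μ₀)/(s/√n) = (106.7 - 100)/(12/√26) = 2.847. df = 25, critical t = ±2.06. Reject H₀.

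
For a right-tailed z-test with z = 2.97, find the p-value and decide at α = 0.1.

p = P(Z > 2.97) = 1 - Φ(2.97) ≈ 0.0015. Since p < 0.1, reject H₀ (significant) at α = 0.1.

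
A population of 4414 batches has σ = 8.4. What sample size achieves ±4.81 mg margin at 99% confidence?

Without FPC: n₀ = (2.576×8.4/4.81)² = 20.238. With FPC: n = n₀N/(n₀+N-1) = 20.1 → n = 21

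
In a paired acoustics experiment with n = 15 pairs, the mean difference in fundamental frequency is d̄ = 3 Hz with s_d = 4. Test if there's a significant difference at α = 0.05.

t = d̄/(s_d/√n) = 3/(4/√15) = 2.905. df = 14, critical t = ±2.145. Reject H₀.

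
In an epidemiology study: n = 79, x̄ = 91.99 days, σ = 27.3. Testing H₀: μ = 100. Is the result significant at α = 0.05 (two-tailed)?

z = (91.99 - 100)/(27.3/√79) = -2.608. Since |z| > 1.96, significant at α = 0.05.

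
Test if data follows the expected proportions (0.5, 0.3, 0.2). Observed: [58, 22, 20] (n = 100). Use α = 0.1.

Expected: [50.0, 30.0, 20.0]. χ² = 3.413. df = 2, critical = 4.605. Fail to reject H₀.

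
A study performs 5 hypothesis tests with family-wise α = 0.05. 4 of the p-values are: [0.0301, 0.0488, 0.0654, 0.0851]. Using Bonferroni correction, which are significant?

Bonferroni α = 0.05/5 = 0.01. None of the given p-values are significant.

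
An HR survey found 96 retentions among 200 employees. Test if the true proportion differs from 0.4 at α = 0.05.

p̂ = 0.48, p₀ = 0.4. z = (p̂ - p₀)/√(p₀(1-p₀)/n) = 2.309. Critical: ±1.96. Reject H₀.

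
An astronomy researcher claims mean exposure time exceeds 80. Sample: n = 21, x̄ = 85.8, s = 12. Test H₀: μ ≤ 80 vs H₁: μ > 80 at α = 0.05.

t = (85.8 - 80)/(12/√21) = 2.215, df = 20. Critical t = 1.725. Reject H₀.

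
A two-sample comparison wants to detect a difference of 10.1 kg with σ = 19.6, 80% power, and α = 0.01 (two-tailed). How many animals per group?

n per group = 2(z_α/2 + z_β)²σ²/d² = 2×(2.576 + 0.84)²×19.6²/10.1² = 87.9 → n = 88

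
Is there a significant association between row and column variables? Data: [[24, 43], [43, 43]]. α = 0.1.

χ² = 3.076. df = 1, critical = 2.706. Reject H₀. Variables are dependent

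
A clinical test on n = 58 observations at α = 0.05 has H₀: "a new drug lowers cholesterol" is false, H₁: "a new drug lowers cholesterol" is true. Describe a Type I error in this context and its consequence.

Type I error: rejecting H₀ when it is true — concluding that a new drug lowers cholesterol when in fact it is not. Consequence: approving an ineffective drug — patients take a useless medication and may skip effective alternatives.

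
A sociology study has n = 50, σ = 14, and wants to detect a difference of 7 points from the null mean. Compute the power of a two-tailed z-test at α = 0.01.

SE = σ/√n = 14/√50 = 1.98. Non-centrality λ = d/SE = 7/1.98 = 3.536. Power ≈ Φ(λ - z_{α/2}) = Φ(3.536 - 2.576) = Φ(0.96) = 0.831.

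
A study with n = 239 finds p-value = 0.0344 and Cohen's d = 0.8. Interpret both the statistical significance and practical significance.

Statistically significant (p = 0.0344 < 0.05). Cohen's d = 0.8 indicates a large effect size. Both statistical and practical significance should be considered.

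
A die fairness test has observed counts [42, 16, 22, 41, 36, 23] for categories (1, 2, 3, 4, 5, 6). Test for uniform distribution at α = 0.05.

Expected = 30 each. χ² = Σ(O-E)²/E = 20.333. df = 5, critical value = 11.07. Reject H₀.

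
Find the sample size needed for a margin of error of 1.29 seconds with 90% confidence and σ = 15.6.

n = (z*σ/E)² = (1.645×15.6/1.29)² = 395.7 → n = 396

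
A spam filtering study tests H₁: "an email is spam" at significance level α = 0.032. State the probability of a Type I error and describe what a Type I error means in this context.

P(Type I error) = α = 0.032. A Type I error is rejecting H₀ when H₀ is actually true (false positive) — here, concluding that an email is spam when in fact this is not the case. Consequence: a legitimate email is sent to the spam folder and the user misses it.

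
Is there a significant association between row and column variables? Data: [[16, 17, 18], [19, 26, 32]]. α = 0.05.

χ² = 0.813. df = 2, critical = 5.991. Fail to reject H₀. No evidence of dependence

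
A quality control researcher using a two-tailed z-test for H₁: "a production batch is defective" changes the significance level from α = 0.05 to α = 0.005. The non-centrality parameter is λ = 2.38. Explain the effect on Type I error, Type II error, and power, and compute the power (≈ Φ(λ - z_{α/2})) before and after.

Decreasing α from 0.05 to 0.005:
• Type I error rate decreases (α is the Type I rate by definition).
• Critical value moves from z_{α/2} = 1.96 to 2.807, so power = Φ(λ - z_{α/2}) goes from Φ(2.38 - 1.96) = 0.663 to Φ(2.38 - 2.807) = 0.335.
• Type II error rate β = 1 - power therefore increases (0.337 → 0.665).
Appropriate when false positives are costly — here, scrapping a good batch — wasted material and cost for no reason.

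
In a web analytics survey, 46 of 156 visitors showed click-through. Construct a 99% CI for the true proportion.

p̂ = 0.295. CI = p̂ ± z*√(p̂(1-p̂)/n) = (0.201, 0.389)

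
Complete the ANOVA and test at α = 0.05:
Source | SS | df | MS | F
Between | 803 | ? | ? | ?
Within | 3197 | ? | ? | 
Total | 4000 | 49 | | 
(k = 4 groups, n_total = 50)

df_between = 3, df_within = 46. MS_between = 267.67, MS_within = 69.5. F = 3.851, F_crit ≈ 2.807. Reject H₀.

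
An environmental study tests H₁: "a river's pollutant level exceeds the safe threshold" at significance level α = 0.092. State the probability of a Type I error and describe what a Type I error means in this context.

P(Type I error) = α = 0.092. A Type I error is rejecting H₀ when H₀ is actually true (false positive) — here, concluding that a river's pollutant level exceeds the safe threshold when in fact this is not the case. Consequence: shutting down a compliant factory unnecessarily.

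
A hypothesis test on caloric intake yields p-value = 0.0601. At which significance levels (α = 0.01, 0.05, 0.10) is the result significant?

p = 0.0601. Significant at: α = 0.1.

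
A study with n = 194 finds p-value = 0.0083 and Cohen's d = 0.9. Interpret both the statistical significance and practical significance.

Statistically significant (p = 0.0083 < 0.05). Cohen's d = 0.9 indicates a large effect size. Both statistical and practical significance should be considered.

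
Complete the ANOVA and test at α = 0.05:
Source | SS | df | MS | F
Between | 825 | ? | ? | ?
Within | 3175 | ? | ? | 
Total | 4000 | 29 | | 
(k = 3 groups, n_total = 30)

df_between = 2, df_within = 27. MS_between = 412.5, MS_within = 117.59. F = 3.508, F_crit ≈ 3.354. Reject H₀.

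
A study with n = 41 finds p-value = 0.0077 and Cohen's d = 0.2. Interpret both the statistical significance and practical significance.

Statistically significant (p = 0.0077 < 0.05). Cohen's d = 0.2 indicates a small effect size. Both statistical and practical significance should be considered.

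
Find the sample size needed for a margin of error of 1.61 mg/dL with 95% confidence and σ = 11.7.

n = (z*σ/E)² = (1.96×11.7/1.61)² = 202.9 → n = 203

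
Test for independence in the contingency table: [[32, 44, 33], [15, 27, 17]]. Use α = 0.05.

χ² = 0.503. df = 2, critical = 5.991. Fail to reject H₀. No evidence of dependence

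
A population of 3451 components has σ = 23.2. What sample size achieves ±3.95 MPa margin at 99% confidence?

Without FPC: n₀ = (2.576×23.2/3.95)² = 228.915. With FPC: n = n₀N/(n₀+N-1) = 214.7 → n = 215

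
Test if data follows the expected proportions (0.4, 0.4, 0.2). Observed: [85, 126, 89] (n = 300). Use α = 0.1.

Expected: [120.0, 120.0, 60.0]. χ² = 24.525. df = 2, critical = 4.605. Reject H₀.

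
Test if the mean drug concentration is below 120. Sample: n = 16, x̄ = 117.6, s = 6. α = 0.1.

t = (117.6 - 120)/(6/√16) = -1.6, df = 15. Critical t = -1.341. Reject H₀.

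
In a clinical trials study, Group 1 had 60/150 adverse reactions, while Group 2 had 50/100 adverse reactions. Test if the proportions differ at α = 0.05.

p̂₁ = 0.4, p̂₂ = 0.5, pooled p̂ = 0.44. z = -1.56. Critical: ±1.96. Fail to reject H₀.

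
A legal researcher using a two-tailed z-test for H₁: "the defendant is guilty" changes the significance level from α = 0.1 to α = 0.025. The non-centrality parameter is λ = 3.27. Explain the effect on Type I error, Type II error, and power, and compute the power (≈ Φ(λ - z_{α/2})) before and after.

Decreasing α from 0.1 to 0.025:
• Type I error rate decreases (α is the Type I rate by definition).
• Critical value moves from z_{α/2} = 1.645 to 2.241, so power = Φ(λ - z_{α/2}) goes from Φ(3.27 - 1.645) = 0.948 to Φ(3.27 - 2.241) = 0.848.
• Type II error rate β = 1 - power therefore increases (0.052 → 0.152).
Appropriate when false positives are costly — here, convicting an innocent person.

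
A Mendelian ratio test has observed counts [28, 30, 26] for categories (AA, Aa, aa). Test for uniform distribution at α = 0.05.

Expected = 28 each. χ² = Σ(O-E)²/E = 0.286. df = 2, critical value = 5.991. Fail to reject H₀.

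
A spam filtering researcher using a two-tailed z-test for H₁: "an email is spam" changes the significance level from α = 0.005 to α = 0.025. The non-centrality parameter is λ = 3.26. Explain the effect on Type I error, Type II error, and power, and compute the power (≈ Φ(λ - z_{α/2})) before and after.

Increasing α from 0.005 to 0.025:
• Type I error rate increases (α is the Type I rate by definition).
• Critical value moves from z_{α/2} = 2.807 to 2.241, so power = Φ(λ - z_{α/2}) goes from Φ(3.26 - 2.807) = 0.675 to Φ(3.26 - 2.241) = 0.846.
• Type II error rate β = 1 - power therefore decreases (0.325 → 0.154).
Appropriate when false negatives are costly — here, a spam email lands in the inbox.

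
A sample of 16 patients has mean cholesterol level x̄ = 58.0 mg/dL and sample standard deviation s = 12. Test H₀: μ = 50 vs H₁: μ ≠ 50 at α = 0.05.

t = (x̄ - μ₀)/(s/√n) = (58.0 - 50)/(12/√16) = 2.667. df = 15, critical t = ±2.131. Reject H₀.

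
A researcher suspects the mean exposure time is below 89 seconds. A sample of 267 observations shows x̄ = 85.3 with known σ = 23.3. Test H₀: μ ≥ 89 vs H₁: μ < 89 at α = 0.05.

z = -2.595. Critical value: -1.645. Reject H₀.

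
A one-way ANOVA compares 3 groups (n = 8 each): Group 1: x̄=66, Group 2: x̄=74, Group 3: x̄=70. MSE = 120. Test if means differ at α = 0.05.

Grand mean = 70.0. SS_between = 256.0, MS_between = 128.0. F = 1.067, F_crit ≈ 3.467. Fail to reject H₀.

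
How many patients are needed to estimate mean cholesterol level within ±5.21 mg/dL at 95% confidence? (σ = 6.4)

n = (z*σ/E)² = (1.96×6.4/5.21)² = 5.8 → n = 6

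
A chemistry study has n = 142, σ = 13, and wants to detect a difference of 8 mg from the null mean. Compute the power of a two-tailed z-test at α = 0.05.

SE = σ/√n = 13/√142 = 1.091. Non-centrality λ = d/SE = 8/1.091 = 7.333. Power ≈ Φ(λ - z_{α/2}) = Φ(7.333 - 1.96) = Φ(5.373) = 1.0.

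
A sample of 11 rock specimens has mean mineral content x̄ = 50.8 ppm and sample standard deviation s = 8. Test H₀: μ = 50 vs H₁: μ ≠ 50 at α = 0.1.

t = (x̄ - μ₀)/(s/√n) = (50.8 - 50)/(8/√11) = 0.332. df = 10, critical t = ±1.812. Fail to reject H₀.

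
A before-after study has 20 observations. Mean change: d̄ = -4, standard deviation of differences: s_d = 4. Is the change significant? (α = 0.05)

t = d̄/(s_d/√n) = -4/(4/√20) = -4.472. df = 19, critical t = ±2.093. Reject H₀.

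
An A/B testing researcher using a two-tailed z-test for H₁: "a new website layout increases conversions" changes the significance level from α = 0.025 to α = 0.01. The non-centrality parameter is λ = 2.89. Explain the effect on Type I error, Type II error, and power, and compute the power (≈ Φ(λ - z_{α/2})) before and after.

Decreasing α from 0.025 to 0.01:
• Type I error rate decreases (α is the Type I rate by definition).
• Critical value moves from z_{α/2} = 2.241 to 2.576, so power = Φ(λ - z_{α/2}) goes from Φ(2.89 - 2.241) = 0.742 to Φ(2.89 - 2.576) = 0.623.
• Type II error rate β = 1 - power therefore increases (0.258 → 0.377).
Appropriate when false positives are costly — here, rolling out a layout that doesn't actually help — wasted engineering effort.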